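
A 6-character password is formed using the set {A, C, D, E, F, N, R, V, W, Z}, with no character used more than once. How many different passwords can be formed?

151200

With no repetition, fill the 6 characters in order: 10 choices, then 9, down to 5.
10 × 9 × 8 × 7 × 6 × 5 = 151200.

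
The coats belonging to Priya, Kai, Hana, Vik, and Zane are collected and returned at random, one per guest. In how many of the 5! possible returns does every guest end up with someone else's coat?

Count assignments avoiding every fixed point. For any j of the 5 guests fixed to their own coat, the other 5−j can be arranged in (5−j)! ways.
By inclusion–exclusion this is Σ_{j=0}^{5} (−1)^j C(5,j)·(5−j)!.
Computing: 120 − 120 + 60 − 20 + 5 − 1 = 44.

44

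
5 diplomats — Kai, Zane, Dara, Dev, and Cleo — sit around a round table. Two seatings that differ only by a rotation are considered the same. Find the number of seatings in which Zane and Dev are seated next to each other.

12

Treat {Zane, Dev} as one unit (2 internal orders) and seat the resulting 4 units around the table: (3)! circular arrangements.
So 2 × (3)! = 2 × 6 = 12.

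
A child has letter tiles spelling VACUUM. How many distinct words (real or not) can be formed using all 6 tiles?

The 6 letters of VACUUM have repeats: U appearing twice.
So there are 6! / (2!) = 360 distinguishable arrangements.

360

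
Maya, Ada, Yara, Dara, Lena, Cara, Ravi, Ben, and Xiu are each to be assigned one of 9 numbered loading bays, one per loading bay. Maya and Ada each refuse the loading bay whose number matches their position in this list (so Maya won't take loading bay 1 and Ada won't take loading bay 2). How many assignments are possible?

Let Aᵢ (for i ∈ {1, 2}) be the placements that put person i in their forbidden loading bay. Any j of these fix j positions, leaving (9−j)! ways to fill the rest, and there are C(2,j) ways to pick which j.
By inclusion–exclusion, the number of valid placements is Σ_{j=0}^{2} (−1)^j C(2,j)·(9−j)!.
Computing: 362880 − 80640 + 5040 = 287280.

287280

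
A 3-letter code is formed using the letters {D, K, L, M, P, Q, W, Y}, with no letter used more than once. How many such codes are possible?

336

With no repetition, fill the 3 letters in order: 8 choices, then 7, down to 6.
That product is 8 × 7 × 6 = 336.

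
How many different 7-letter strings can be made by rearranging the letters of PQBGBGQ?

Letter multiplicities in PQBGBGQ: B×2, G×2, P×1, Q×2.
Dividing 7! = 5040 by 2!·2!·2! = 8 for the repeated letters gives 630.

630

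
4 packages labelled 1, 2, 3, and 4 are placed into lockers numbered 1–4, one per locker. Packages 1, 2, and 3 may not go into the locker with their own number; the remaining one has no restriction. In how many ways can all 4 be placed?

Let Aᵢ (for i ∈ {1, 2, 3}) be the placements that put package i in its forbidden locker. Any j of these fix j positions, leaving (4−j)! ways to fill the rest, and there are C(3,j) ways to pick which j.
By inclusion–exclusion, the number of valid placements is Σ_{j=0}^{3} (−1)^j C(3,j)·(4−j)!.
Computing: 24 − 18 + 6 − 1 = 11.

11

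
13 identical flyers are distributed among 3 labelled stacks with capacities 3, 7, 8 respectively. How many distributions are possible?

By stars and bars, unrestricted non-negative solutions to x_1+…+x_3 = 13 number C(13+2,2) = 105.
Subtract solutions that violate a single cap (substitute x_i' = x_i − (cap_i+1)): x_1 ≥ 4 gives C(11,2) = 55; x_2 ≥ 8 gives C(7,2) = 21; x_3 ≥ 9 gives C(6,2) = 15. Together 91.
Add back pairs where two caps are both exceeded: 3 + 1 + 0 = 4.
By inclusion–exclusion the count is 105 − 91 + 4 = 18.

18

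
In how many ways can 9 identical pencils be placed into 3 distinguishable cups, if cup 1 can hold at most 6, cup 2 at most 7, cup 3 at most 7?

Without the upper bounds there are C(11,2) = 55 ways to split 9 among 3 cups.
Subtract solutions that violate a single cap (substitute x_i' = x_i − (cap_i+1)): x_1 ≥ 7 gives C(4,2) = 6; x_2 ≥ 8 gives C(3,2) = 3; x_3 ≥ 8 gives C(3,2) = 3. Together 12.
No two caps can be exceeded simultaneously, so the pair terms are all 0.
By inclusion–exclusion the count is 55 − 12 + 0 = 43.

43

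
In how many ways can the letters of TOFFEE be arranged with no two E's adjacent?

Total arrangements of TOFFEE: 6!/(2!·2!) = 180.
If the two E's are adjacent, glue them into one block, leaving 5 items to arrange: (5)!/(2!) = 60 ways.
Subtracting, 180 − 60 = 120 arrangements keep the E's apart.

120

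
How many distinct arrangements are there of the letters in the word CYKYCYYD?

The 8 letters of CYKYCYYD have repeats: C appearing twice and Y appearing 4 times.
Dividing 8! = 40320 by 4!·2! = 48 for the repeated letters gives 840.

840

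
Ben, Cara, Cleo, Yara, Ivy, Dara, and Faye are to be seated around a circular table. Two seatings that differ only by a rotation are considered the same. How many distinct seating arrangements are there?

720

Seat Ben anywhere (absorbing the rotational symmetry), then permute the other 6: (6)! = 720.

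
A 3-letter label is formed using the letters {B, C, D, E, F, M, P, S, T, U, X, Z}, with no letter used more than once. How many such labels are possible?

Choose and order 3 of the 12 symbols: the first letter has 12 options, the next 11, then 10.
That product is 12 × 11 × 10 = 1320.

1320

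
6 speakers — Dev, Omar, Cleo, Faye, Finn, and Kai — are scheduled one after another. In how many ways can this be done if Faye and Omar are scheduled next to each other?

240

Place the 4 others and the Faye-Omar pair as 5 objects in a line; the pair has 2 internal arrangements.
That gives 2 × 5! = 2 × 120 = 240.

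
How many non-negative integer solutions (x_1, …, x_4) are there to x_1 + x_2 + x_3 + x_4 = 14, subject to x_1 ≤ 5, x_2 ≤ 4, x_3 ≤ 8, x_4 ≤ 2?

By stars and bars, unrestricted non-negative solutions to x_1+…+x_4 = 14 number C(14+3,3) = 680.
Subtract solutions that violate a single cap (substitute x_i' = x_i − (cap_i+1)): x_1 ≥ 6 gives C(11,3) = 165; x_2 ≥ 5 gives C(12,3) = 220; x_3 ≥ 9 gives C(8,3) = 56; x_4 ≥ 3 gives C(14,3) = 364. Together 805.
Add back pairs where two caps are both exceeded: 20 + 0 + 56 + 1 + 84 + 10 = 171.
Subtract triples: 0 + 1 + 0 + 0 = 1.
By inclusion–exclusion the count is 680 − 805 + 171 − 1 = 45.

45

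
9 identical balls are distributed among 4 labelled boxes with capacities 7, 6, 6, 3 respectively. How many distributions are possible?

Ignoring the caps, the number of non-negative solutions to x_1+…+x_4 = 9 is C(12,3) = 220.
Subtract solutions that violate a single cap (substitute x_i' = x_i − (cap_i+1)): x_1 ≥ 8 gives C(4,3) = 4; x_2 ≥ 7 gives C(5,3) = 10; x_3 ≥ 7 gives C(5,3) = 10; x_4 ≥ 4 gives C(8,3) = 56. Together 80.
No two caps can be exceeded simultaneously, so the pair terms are all 0.
By inclusion–exclusion the count is 220 − 80 + 0 = 140.

140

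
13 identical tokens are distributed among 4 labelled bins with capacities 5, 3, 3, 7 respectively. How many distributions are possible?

Ignoring the caps, the number of non-negative solutions to x_1+…+x_4 = 13 is C(16,3) = 560.
Subtract solutions that violate a single cap (substitute x_i' = x_i − (cap_i+1)): x_1 ≥ 6 gives C(10,3) = 120; x_2 ≥ 4 gives C(12,3) = 220; x_3 ≥ 4 gives C(12,3) = 220; x_4 ≥ 8 gives C(8,3) = 56. Together 616.
Add back pairs where two caps are both exceeded: 20 + 20 + 0 + 56 + 4 + 4 = 104.
By inclusion–exclusion the count is 560 − 616 + 104 = 48.

48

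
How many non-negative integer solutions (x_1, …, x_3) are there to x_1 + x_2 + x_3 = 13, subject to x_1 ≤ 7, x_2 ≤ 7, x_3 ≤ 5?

27

Ignoring the caps, the number of non-negative solutions to x_1+…+x_3 = 13 is C(15,2) = 105.
Subtract solutions that violate a single cap (substitute x_i' = x_i − (cap_i+1)): x_1 ≥ 8 gives C(7,2) = 21; x_2 ≥ 8 gives C(7,2) = 21; x_3 ≥ 6 gives C(9,2) = 36. Together 78.
No two caps can be exceeded simultaneously, so the pair terms are all 0.
By inclusion–exclusion the count is 105 − 78 + 0 = 27.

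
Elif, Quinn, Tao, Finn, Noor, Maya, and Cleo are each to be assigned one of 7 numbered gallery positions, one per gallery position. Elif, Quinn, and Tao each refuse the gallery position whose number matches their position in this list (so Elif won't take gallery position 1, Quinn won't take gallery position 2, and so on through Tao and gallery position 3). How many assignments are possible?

3216

Let Aᵢ (for i ∈ {1, 2, 3}) be the placements that put person i in their forbidden gallery position. Any j of these fix j positions, leaving (7−j)! ways to fill the rest, and there are C(3,j) ways to pick which j.
By inclusion–exclusion, the number of valid placements is Σ_{j=0}^{3} (−1)^j C(3,j)·(7−j)!.
Computing: 5040 − 2160 + 360 − 24 = 3216.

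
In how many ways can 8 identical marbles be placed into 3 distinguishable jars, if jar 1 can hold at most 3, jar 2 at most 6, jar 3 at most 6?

24

Ignoring the caps, the number of non-negative solutions to x_1+…+x_3 = 8 is C(10,2) = 45.
Subtract solutions that violate a single cap (substitute x_i' = x_i − (cap_i+1)): x_1 ≥ 4 gives C(6,2) = 15; x_2 ≥ 7 gives C(3,2) = 3; x_3 ≥ 7 gives C(3,2) = 3. Together 21.
No two caps can be exceeded simultaneously, so the pair terms are all 0.
By inclusion–exclusion the count is 45 − 21 + 0 = 24.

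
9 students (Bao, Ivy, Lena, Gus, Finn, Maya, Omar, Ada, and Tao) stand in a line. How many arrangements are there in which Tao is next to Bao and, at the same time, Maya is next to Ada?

Treat {Tao,Bao} as one block (2 orders) and {Maya,Ada} as another (2 orders).
That leaves 7 units to arrange: 2 × 2 × 7! = 4 × 5040 = 20160.

20160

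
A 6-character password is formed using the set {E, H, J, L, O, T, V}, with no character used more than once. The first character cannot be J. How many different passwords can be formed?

The first character has 7−1 = 6 choices (anything except J).
The remaining 5 characters are filled from the other 6 symbols without repetition: 6 × 5 × 4 × 3 × 2 = 720.
Total: 6 × 720 = 4320.

4320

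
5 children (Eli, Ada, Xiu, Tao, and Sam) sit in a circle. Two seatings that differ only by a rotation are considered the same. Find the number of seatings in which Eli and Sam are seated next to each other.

Treat {Eli, Sam} as one unit (2 internal orders) and seat the resulting 4 units around the table: (3)! circular arrangements.
So 2 × (3)! = 2 × 6 = 12.

12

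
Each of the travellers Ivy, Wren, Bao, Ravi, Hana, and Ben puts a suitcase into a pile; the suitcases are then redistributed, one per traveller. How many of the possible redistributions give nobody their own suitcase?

265

This is the derangement count D_6: permutations of 6 items with no fixed point.
By inclusion–exclusion this is Σ_{j=0}^{6} (−1)^j C(6,j)·(6−j)!.
Computing: 720 − 720 + 360 − 120 + 30 − 6 + 1 = 265.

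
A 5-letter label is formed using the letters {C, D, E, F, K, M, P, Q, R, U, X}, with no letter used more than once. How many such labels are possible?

55440

Choose and order 5 of the 11 symbols: the first letter has 11 options, the next 10, and so on down to 7.
That product is 11 × 10 × 9 × 8 × 7 = 55440.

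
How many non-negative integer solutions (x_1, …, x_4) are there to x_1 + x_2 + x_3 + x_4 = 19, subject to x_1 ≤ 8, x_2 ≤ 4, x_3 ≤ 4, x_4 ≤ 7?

35

By stars and bars, unrestricted non-negative solutions to x_1+…+x_4 = 19 number C(19+3,3) = 1540.
Subtract solutions that violate a single cap (substitute x_i' = x_i − (cap_i+1)): x_1 ≥ 9 gives C(13,3) = 286; x_2 ≥ 5 gives C(17,3) = 680; x_3 ≥ 5 gives C(17,3) = 680; x_4 ≥ 8 gives C(14,3) = 364. Together 2010.
Add back pairs where two caps are both exceeded: 56 + 56 + 10 + 220 + 84 + 84 = 510.
Subtract triples: 1 + 0 + 0 + 4 = 5.
By inclusion–exclusion the count is 1540 − 2010 + 510 − 5 = 35.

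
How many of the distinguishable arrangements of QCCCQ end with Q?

With the last slot taken by Q, it remains to arrange the other 4 letters (CCCQ).
Those 4 letters have C appearing 3 times, giving (4)!/(3!) = 4.

4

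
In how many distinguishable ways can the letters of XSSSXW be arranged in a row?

60

The 6 letters of XSSSXW have repeats: S appearing 3 times and X appearing twice.
Dividing 6! = 720 by 3!·2! = 12 for the repeated letters gives 60.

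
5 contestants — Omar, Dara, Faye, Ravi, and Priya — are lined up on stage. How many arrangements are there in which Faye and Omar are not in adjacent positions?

There are 5! = 120 arrangements in all. If Faye and Omar are adjacent, merging them into one block gives 2·(4)! = 48 arrangements.
Complementary counting: 120 − 48 = 72.

72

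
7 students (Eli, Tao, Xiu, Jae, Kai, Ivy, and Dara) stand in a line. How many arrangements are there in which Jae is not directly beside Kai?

3600

There are 7! = 5040 arrangements in all. If Jae and Kai are adjacent, merging them into one block gives 2·(6)! = 1440 arrangements.
Complementary counting: 5040 − 1440 = 3600.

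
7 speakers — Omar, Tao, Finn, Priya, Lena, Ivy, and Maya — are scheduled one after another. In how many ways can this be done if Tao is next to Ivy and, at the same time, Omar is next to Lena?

480

Treat {Tao,Ivy} as one block (2 orders) and {Omar,Lena} as another (2 orders).
That leaves 5 units to arrange: 2 × 2 × 5! = 4 × 120 = 480.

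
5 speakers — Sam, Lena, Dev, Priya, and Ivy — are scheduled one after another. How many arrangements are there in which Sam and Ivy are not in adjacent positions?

72

Of the 5! = 120 arrangements, those with Sam and Ivy adjacent number 2 × 4! = 48 (treat the pair as a block with 2 internal orders).
Complementary counting: 120 − 48 = 72.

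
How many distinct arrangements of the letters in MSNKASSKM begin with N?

1680

With the first slot taken by N, it remains to arrange the other 8 letters (MSKASSKM).
Those 8 letters have K appearing twice, M appearing twice, and S appearing 3 times, giving (8)!/(3!·2!·2!) = 1680.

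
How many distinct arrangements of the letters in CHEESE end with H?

20

Fix H in the last position and arrange the remaining 5 letters.
Those 5 letters have E appearing 3 times, giving (5)!/(3!) = 20.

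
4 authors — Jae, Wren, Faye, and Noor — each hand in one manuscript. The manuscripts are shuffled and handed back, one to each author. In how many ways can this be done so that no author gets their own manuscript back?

Let Aᵢ be the assignments in which author i gets their own manuscript. We want the size of the complement of A₁∪…∪A_4.
By inclusion–exclusion this is Σ_{j=0}^{4} (−1)^j C(4,j)·(4−j)!.
Computing: 24 − 24 + 12 − 4 + 1 = 9.

9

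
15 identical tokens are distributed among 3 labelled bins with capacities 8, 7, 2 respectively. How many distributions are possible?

6

By stars and bars, unrestricted non-negative solutions to x_1+…+x_3 = 15 number C(15+2,2) = 136.
Subtract solutions that violate a single cap (substitute x_i' = x_i − (cap_i+1)): x_1 ≥ 9 gives C(8,2) = 28; x_2 ≥ 8 gives C(9,2) = 36; x_3 ≥ 3 gives C(14,2) = 91. Together 155.
Add back pairs where two caps are both exceeded: 0 + 10 + 15 = 25.
By inclusion–exclusion the count is 136 − 155 + 25 = 6.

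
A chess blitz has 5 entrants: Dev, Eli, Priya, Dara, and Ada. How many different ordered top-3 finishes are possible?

There are 5 choices for 1st place, 4 for 2nd, and 3 for 3rd.
That gives 5 × 4 × 3 = 60.

60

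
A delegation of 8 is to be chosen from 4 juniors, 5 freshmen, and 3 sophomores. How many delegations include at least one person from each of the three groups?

485

Unrestricted: C(12,8) = 495 ways to pick any 8 of the 12.
Selections missing a whole group: no juniors → C(8,8) = 1; no freshmen → C(7,8) = 0; no sophomores → C(9,8) = 9.
Add back selections omitting two groups (i.e. drawn from a single group): C(4,8) + C(5,8) + C(3,8) = 0.
By inclusion–exclusion: 495 − 10 + 0 = 485.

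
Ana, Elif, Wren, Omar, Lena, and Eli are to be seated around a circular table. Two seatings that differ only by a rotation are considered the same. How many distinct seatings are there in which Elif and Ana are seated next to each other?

48

Glue Elif and Ana into a block (2 internal orders). Seating 5 units around a circle gives (4)! arrangements.
So 2 × (4)! = 2 × 24 = 48.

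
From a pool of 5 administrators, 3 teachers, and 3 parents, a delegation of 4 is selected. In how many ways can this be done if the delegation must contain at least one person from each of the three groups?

180

Unrestricted: C(11,4) = 330 ways to pick any 4 of the 11.
Selections missing a whole group: no administrators → C(6,4) = 15; no teachers → C(8,4) = 70; no parents → C(8,4) = 70.
Add back selections omitting two groups (i.e. drawn from a single group): C(5,4) + C(3,4) + C(3,4) = 5.
By inclusion–exclusion: 330 − 155 + 5 = 180.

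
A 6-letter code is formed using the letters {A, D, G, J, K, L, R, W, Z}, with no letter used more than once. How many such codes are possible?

60480

This is a permutation of 6 out of 9: P(9,6) = 9!/3!.
That product is 9 × 8 × 7 × 6 × 5 × 4 = 60480.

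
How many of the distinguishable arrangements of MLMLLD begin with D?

With the first slot taken by D, it remains to arrange the other 5 letters (MLMLL).
Those 5 letters have L appearing 3 times and M appearing twice, giving (5)!/(3!·2!) = 10.

10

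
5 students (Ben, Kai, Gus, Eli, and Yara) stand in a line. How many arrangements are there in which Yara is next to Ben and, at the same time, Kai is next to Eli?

Treat {Yara,Ben} as one block (2 orders) and {Kai,Eli} as another (2 orders).
That leaves 3 units to arrange: 2 × 2 × 3! = 4 × 6 = 24.

24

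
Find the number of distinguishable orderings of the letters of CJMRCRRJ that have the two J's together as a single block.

420

Treat the 2 copies of J as a single block. The multiset to arrange is then {JJ, C, C, M, R, R, R}, 7 items in all.
That gives (7)!/(3!·2!) = 420 arrangements.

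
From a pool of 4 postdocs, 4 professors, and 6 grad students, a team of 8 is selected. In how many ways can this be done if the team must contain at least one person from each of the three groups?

2912

Total 8-person selections from all 14: C(14,8) = 3003.
Subtract selections that omit an entire group: no postdocs → C(10,8) = 45; no professors → C(10,8) = 45; no grad students → C(8,8) = 1.
Add back selections omitting two groups (i.e. drawn from a single group): C(4,8) + C(4,8) + C(6,8) = 0.
By inclusion–exclusion: 3003 − 91 + 0 = 2912.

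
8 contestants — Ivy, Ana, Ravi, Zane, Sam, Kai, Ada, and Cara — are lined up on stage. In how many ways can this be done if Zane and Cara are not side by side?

30240

There are 8! = 40320 arrangements in all. If Zane and Cara are adjacent, merging them into one block gives 2·(7)! = 10080 arrangements.
Complementary counting: 40320 − 10080 = 30240.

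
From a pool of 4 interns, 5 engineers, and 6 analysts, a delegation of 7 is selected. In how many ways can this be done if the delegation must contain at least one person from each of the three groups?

Unrestricted: C(15,7) = 6435 ways to pick any 7 of the 15.
Selections missing a whole group: no interns → C(11,7) = 330; no engineers → C(10,7) = 120; no analysts → C(9,7) = 36.
Add back selections omitting two groups (i.e. drawn from a single group): C(4,7) + C(5,7) + C(6,7) = 0.
By inclusion–exclusion: 6435 − 486 + 0 = 5949.

5949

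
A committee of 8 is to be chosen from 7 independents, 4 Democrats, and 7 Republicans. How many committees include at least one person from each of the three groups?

Total 8-person selections from all 18: C(18,8) = 43758.
Selections missing a whole group: no independents → C(11,8) = 165; no Democrats → C(14,8) = 3003; no Republicans → C(11,8) = 165.
Add back selections omitting two groups (i.e. drawn from a single group): C(7,8) + C(4,8) + C(7,8) = 0.
By inclusion–exclusion: 43758 − 3333 + 0 = 40425.

40425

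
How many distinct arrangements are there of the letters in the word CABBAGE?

1260

Letter multiplicities in CABBAGE: A×2, B×2, C×1, E×1, G×1.
So there are 7! / (2!·2!) = 1260 distinguishable arrangements.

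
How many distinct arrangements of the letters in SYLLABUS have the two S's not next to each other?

There are 8!/(2!·2!) = 10080 arrangements of SYLLABUS in total.
If the two S's are adjacent, glue them into one block, leaving 7 items to arrange: (7)!/(2!) = 2520 ways.
Hence 10080 − 2520 = 7560.

7560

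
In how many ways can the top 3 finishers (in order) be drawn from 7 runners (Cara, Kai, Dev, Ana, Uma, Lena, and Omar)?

210

This is an ordered selection of 3 from 7: P(7,3).
That gives 7 × 6 × 5 = 210.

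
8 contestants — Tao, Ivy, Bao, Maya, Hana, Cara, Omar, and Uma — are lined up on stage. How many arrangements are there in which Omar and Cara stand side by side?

Glue Omar and Cara into one block (2 internal orders), leaving 7 units to arrange in a row.
That gives 2 × 7! = 2 × 5040 = 10080.

10080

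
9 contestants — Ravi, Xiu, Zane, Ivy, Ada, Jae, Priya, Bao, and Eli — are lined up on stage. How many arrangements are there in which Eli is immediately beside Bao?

80640

Treat {Eli, Bao} as a single unit. There are 8 units to order, and the pair itself can be ordered 2 ways.
That gives 2 × 8! = 2 × 40320 = 80640.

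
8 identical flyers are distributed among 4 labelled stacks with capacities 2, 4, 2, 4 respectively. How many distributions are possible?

By stars and bars, unrestricted non-negative solutions to x_1+…+x_4 = 8 number C(8+3,3) = 165.
Subtract solutions that violate a single cap (substitute x_i' = x_i − (cap_i+1)): x_1 ≥ 3 gives C(8,3) = 56; x_2 ≥ 5 gives C(6,3) = 20; x_3 ≥ 3 gives C(8,3) = 56; x_4 ≥ 5 gives C(6,3) = 20. Together 152.
Add back pairs where two caps are both exceeded: 1 + 10 + 1 + 1 + 0 + 1 = 14.
By inclusion–exclusion the count is 165 − 152 + 14 = 27.

27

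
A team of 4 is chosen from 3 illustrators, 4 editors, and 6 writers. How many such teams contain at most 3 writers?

700

Split by how many writers are chosen (0 through 3).
Sum: C(6,0)·C(7,4) + C(6,1)·C(7,3) + C(6,2)·C(7,2) + C(6,3)·C(7,1) = 35 + 210 + 315 + 140 = 700.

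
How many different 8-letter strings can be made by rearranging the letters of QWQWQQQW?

56

Letter multiplicities in QWQWQQQW: Q×5, W×3.
The number of distinct arrangements is 8!/(5!·3!) = 40320/720 = 56.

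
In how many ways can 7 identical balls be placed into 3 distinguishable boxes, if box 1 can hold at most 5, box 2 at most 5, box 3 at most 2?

By stars and bars, unrestricted non-negative solutions to x_1+…+x_3 = 7 number C(7+2,2) = 36.
Subtract solutions that violate a single cap (substitute x_i' = x_i − (cap_i+1)): x_1 ≥ 6 gives C(3,2) = 3; x_2 ≥ 6 gives C(3,2) = 3; x_3 ≥ 3 gives C(6,2) = 15. Together 21.
No two caps can be exceeded simultaneously, so the pair terms are all 0.
By inclusion–exclusion the count is 36 − 21 + 0 = 15.

15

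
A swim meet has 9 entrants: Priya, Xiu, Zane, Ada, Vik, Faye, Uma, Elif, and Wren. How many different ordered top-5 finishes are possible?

This is an ordered selection of 5 from 9: P(9,5).
That gives 9 × 8 × 7 × 6 × 5 = 15120.

15120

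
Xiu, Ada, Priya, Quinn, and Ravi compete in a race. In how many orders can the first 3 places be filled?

There are 5 choices for 1st place, 4 for 2nd, and 3 for 3rd.
That gives 5 × 4 × 3 = 60.

60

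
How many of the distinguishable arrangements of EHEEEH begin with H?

Fix H in the first position and arrange the remaining 5 letters.
Those 5 letters have E appearing 4 times, giving (5)!/(4!) = 5.

5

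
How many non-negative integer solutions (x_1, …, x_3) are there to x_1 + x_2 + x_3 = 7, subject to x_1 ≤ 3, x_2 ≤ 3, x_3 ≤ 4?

10

By stars and bars, unrestricted non-negative solutions to x_1+…+x_3 = 7 number C(7+2,2) = 36.
Subtract solutions that violate a single cap (substitute x_i' = x_i − (cap_i+1)): x_1 ≥ 4 gives C(5,2) = 10; x_2 ≥ 4 gives C(5,2) = 10; x_3 ≥ 5 gives C(4,2) = 6. Together 26.
No two caps can be exceeded simultaneously, so the pair terms are all 0.
By inclusion–exclusion the count is 36 − 26 + 0 = 10.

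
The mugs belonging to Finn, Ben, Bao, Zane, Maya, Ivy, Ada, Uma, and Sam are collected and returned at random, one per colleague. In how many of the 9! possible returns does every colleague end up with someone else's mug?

Let Aᵢ be the assignments in which colleague i gets their own mug. We want the size of the complement of A₁∪…∪A_9.
By inclusion–exclusion this is Σ_{j=0}^{9} (−1)^j C(9,j)·(9−j)!.
Computing: 362880 − 362880 + 181440 − 60480 + 15120 − 3024 + 504 − 72 + 9 − 1 = 133496.

133496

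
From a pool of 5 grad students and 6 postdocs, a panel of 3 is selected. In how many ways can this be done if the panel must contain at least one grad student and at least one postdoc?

135

Total 3-person selections from all 11: C(11,3) = 165.
Subtract selections that omit an entire group: no grad students → C(6,3) = 20; no postdocs → C(5,3) = 10.
Both groups omitted at once is impossible, so 165 − 30 = 135.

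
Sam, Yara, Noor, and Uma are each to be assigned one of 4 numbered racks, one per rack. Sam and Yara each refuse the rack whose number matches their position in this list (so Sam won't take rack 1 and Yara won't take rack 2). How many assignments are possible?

14

Let Aᵢ (for i ∈ {1, 2}) be the placements that put person i in their forbidden rack. Any j of these fix j positions, leaving (4−j)! ways to fill the rest, and there are C(2,j) ways to pick which j.
By inclusion–exclusion, the number of valid placements is Σ_{j=0}^{2} (−1)^j C(2,j)·(4−j)!.
Computing: 24 − 12 + 2 = 14.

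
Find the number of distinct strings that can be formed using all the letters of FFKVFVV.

140

The 7 letters of FFKVFVV have repeats: F appearing 3 times and V appearing 3 times.
The number of distinct arrangements is 7!/(3!·3!) = 5040/36 = 140.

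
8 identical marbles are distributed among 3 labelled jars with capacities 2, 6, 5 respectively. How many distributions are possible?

15

Ignoring the caps, the number of non-negative solutions to x_1+…+x_3 = 8 is C(10,2) = 45.
Subtract solutions that violate a single cap (substitute x_i' = x_i − (cap_i+1)): x_1 ≥ 3 gives C(7,2) = 21; x_2 ≥ 7 gives C(3,2) = 3; x_3 ≥ 6 gives C(4,2) = 6. Together 30.
No two caps can be exceeded simultaneously, so the pair terms are all 0.
By inclusion–exclusion the count is 45 − 30 + 0 = 15.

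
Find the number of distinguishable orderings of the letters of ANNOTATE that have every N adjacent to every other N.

Treat the 2 copies of N as a single block. The multiset to arrange is then {NN, A, A, E, O, T, T}, 7 items in all.
That gives (7)!/(2!·2!) = 1260 arrangements.

1260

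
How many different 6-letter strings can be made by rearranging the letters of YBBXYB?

60

Letter multiplicities in YBBXYB: B×3, X×1, Y×2.
The number of distinct arrangements is 6!/(3!·2!) = 720/12 = 60.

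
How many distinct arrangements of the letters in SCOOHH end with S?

30

Fix S in the last position and arrange the remaining 5 letters.
Those 5 letters have H appearing twice and O appearing twice, giving (5)!/(2!·2!) = 30.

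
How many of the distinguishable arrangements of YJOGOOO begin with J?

30

Fix J in the first position and arrange the remaining 6 letters.
Those 6 letters have O appearing 4 times, giving (6)!/(4!) = 30.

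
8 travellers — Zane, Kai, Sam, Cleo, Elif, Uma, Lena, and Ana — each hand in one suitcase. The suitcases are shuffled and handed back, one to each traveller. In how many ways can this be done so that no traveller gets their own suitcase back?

14833

Count assignments avoiding every fixed point. For any j of the 8 travellers fixed to their own suitcase, the other 8−j can be arranged in (8−j)! ways.
By inclusion–exclusion this is Σ_{j=0}^{8} (−1)^j C(8,j)·(8−j)!.
Computing: 40320 − 40320 + 20160 − 6720 + 1680 − 336 + 56 − 8 + 1 = 14833.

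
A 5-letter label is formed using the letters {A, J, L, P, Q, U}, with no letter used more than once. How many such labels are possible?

720

Choose and order 5 of the 6 symbols: the first letter has 6 options, the next 5, and so on down to 2.
That product is 6 × 5 × 4 × 3 × 2 = 720.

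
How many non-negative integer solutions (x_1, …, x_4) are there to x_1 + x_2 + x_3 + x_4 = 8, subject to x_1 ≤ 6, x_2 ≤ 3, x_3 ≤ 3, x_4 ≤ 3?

Ignoring the caps, the number of non-negative solutions to x_1+…+x_4 = 8 is C(11,3) = 165.
Subtract solutions that violate a single cap (substitute x_i' = x_i − (cap_i+1)): x_1 ≥ 7 gives C(4,3) = 4; x_2 ≥ 4 gives C(7,3) = 35; x_3 ≥ 4 gives C(7,3) = 35; x_4 ≥ 4 gives C(7,3) = 35. Together 109.
Add back pairs where two caps are both exceeded: 0 + 0 + 0 + 1 + 1 + 1 = 3.
By inclusion–exclusion the count is 165 − 109 + 3 = 59.

59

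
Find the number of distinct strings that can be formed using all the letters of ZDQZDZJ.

The 7 letters of ZDQZDZJ have repeats: D appearing twice and Z appearing 3 times.
Dividing 7! = 5040 by 3!·2! = 12 for the repeated letters gives 420.

420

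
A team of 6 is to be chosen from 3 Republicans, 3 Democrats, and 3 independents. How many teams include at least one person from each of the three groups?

With no constraint there are C(9,6) = 84 possible selections.
Subtract selections that omit an entire group: no Republicans → C(6,6) = 1; no Democrats → C(6,6) = 1; no independents → C(6,6) = 1.
Add back selections omitting two groups (i.e. drawn from a single group): C(3,6) + C(3,6) + C(3,6) = 0.
By inclusion–exclusion: 84 − 3 + 0 = 81.

81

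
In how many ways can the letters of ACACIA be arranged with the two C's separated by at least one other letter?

40

Total arrangements of ACACIA: 6!/(3!·2!) = 60.
If the two C's are adjacent, glue them into one block, leaving 5 items to arrange: (5)!/(3!) = 20 ways.
Hence 60 − 20 = 40.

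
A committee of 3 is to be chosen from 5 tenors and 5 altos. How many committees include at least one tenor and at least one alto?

Unrestricted: C(10,3) = 120 ways to pick any 3 of the 10.
Selections missing a whole group: no tenors → C(5,3) = 10; no altos → C(5,3) = 10.
Both groups omitted at once is impossible, so 120 − 20 = 100.

100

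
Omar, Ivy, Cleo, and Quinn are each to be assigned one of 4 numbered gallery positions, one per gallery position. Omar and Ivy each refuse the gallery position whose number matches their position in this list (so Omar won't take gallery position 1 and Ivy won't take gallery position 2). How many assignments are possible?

Let Aᵢ (for i ∈ {1, 2}) be the placements that put person i in their forbidden gallery position. Any j of these fix j positions, leaving (4−j)! ways to fill the rest, and there are C(2,j) ways to pick which j.
By inclusion–exclusion, the number of valid placements is Σ_{j=0}^{2} (−1)^j C(2,j)·(4−j)!.
Computing: 24 − 12 + 2 = 14.

14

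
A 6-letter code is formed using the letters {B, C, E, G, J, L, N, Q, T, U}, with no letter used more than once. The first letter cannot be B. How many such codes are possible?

136080

The first letter has 10−1 = 9 choices (anything except B).
The remaining 5 letters are filled from the other 9 symbols without repetition: 9 × 8 × 7 × 6 × 5 = 15120.
Total: 9 × 15120 = 136080.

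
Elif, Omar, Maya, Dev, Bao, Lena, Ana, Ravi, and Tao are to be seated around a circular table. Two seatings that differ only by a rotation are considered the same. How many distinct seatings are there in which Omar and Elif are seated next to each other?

10080

Treat {Omar, Elif} as one unit (2 internal orders) and seat the resulting 8 units around the table: (7)! circular arrangements.
So 2 × (7)! = 2 × 5040 = 10080.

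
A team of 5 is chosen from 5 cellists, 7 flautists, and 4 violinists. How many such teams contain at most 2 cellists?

Split by how many cellists are chosen (0 through 2).
Sum: C(5,0)·C(11,5) + C(5,1)·C(11,4) + C(5,2)·C(11,3) = 462 + 1650 + 1650 = 3762.

3762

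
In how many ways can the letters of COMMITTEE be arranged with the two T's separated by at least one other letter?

35280

There are 9!/(2!·2!·2!) = 45360 arrangements of COMMITTEE in total.
If the two T's are adjacent, glue them into one block, leaving 8 items to arrange: (8)!/(2!·2!) = 10080 ways.
Hence 45360 − 10080 = 35280.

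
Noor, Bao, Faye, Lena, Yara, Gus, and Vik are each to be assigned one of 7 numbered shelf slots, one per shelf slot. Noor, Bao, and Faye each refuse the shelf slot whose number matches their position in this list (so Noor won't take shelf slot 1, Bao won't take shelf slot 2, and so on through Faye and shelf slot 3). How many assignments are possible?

3216

Let Aᵢ (for i ∈ {1, 2, 3}) be the placements that put person i in their forbidden shelf slot. Any j of these fix j positions, leaving (7−j)! ways to fill the rest, and there are C(3,j) ways to pick which j.
By inclusion–exclusion, the number of valid placements is Σ_{j=0}^{3} (−1)^j C(3,j)·(7−j)!.
Computing: 5040 − 2160 + 360 − 24 = 3216.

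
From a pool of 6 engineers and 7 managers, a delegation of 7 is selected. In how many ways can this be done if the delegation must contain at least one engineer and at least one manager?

Total 7-person selections from all 13: C(13,7) = 1716.
Subtract selections that omit an entire group: no engineers → C(7,7) = 1; no managers → C(6,7) = 0.
Both groups omitted at once is impossible, so 1716 − 1 = 1715.

1715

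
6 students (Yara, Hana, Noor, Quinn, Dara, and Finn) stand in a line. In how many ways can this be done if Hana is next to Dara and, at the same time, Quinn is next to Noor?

96

Treat {Hana,Dara} as one block (2 orders) and {Quinn,Noor} as another (2 orders).
That leaves 4 units to arrange: 2 × 2 × 4! = 4 × 24 = 96.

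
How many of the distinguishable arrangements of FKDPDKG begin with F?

180

With the first slot taken by F, it remains to arrange the other 6 letters (KDPDKG).
Those 6 letters have D appearing twice and K appearing twice, giving (6)!/(2!·2!) = 180.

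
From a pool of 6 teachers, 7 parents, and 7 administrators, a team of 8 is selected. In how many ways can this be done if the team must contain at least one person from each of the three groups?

120393

Unrestricted: C(20,8) = 125970 ways to pick any 8 of the 20.
Selections missing a whole group: no teachers → C(14,8) = 3003; no parents → C(13,8) = 1287; no administrators → C(13,8) = 1287.
Add back selections omitting two groups (i.e. drawn from a single group): C(6,8) + C(7,8) + C(7,8) = 0.
By inclusion–exclusion: 125970 − 5577 + 0 = 120393.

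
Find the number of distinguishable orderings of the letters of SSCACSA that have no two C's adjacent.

Total arrangements of SSCACSA: 7!/(3!·2!·2!) = 210.
Arrangements with the C's together: treat CC as one letter, giving (6)!/(3!·2!) = 60.
Subtracting, 210 − 60 = 150 arrangements keep the C's apart.

150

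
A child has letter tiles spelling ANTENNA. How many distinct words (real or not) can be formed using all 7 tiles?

The 7 letters of ANTENNA have repeats: A appearing twice and N appearing 3 times.
So there are 7! / (3!·2!) = 420 distinguishable arrangements.

420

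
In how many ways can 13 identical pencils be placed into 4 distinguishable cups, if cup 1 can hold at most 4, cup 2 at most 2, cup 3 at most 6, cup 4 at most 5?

31

Without the upper bounds there are C(16,3) = 560 ways to split 13 among 4 cups.
Subtract solutions that violate a single cap (substitute x_i' = x_i − (cap_i+1)): x_1 ≥ 5 gives C(11,3) = 165; x_2 ≥ 3 gives C(13,3) = 286; x_3 ≥ 7 gives C(9,3) = 84; x_4 ≥ 6 gives C(10,3) = 120. Together 655.
Add back pairs where two caps are both exceeded: 56 + 4 + 10 + 20 + 35 + 1 = 126.
By inclusion–exclusion the count is 560 − 655 + 126 = 31.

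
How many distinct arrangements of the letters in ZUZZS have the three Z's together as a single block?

6

Treat the 3 copies of Z as a single block. The multiset to arrange is then {ZZZ, S, U}, 3 items in all.
All 3 items are distinct, so there are (3)! = 6 arrangements.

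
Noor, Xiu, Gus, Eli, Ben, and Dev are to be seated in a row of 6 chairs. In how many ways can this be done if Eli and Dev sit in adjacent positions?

Place the 4 others and the Eli-Dev pair as 5 objects in a line; the pair has 2 internal arrangements.
So the count is 2·(5)! = 240.

240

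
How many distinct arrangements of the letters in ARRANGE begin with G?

180

Fix G in the first position and arrange the remaining 6 letters.
Those 6 letters have A appearing twice and R appearing twice, giving (6)!/(2!·2!) = 180.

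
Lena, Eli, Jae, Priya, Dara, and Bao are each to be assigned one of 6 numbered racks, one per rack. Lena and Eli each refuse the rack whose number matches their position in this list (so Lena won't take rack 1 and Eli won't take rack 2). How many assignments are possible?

504

Let Aᵢ (for i ∈ {1, 2}) be the placements that put person i in their forbidden rack. Any j of these fix j positions, leaving (6−j)! ways to fill the rest, and there are C(2,j) ways to pick which j.
By inclusion–exclusion, the number of valid placements is Σ_{j=0}^{2} (−1)^j C(2,j)·(6−j)!.
Computing: 720 − 240 + 24 = 504.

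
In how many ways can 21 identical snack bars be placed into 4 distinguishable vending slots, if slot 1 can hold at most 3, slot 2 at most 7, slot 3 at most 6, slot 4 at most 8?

20

Ignoring the caps, the number of non-negative solutions to x_1+…+x_4 = 21 is C(24,3) = 2024.
Subtract solutions that violate a single cap (substitute x_i' = x_i − (cap_i+1)): x_1 ≥ 4 gives C(20,3) = 1140; x_2 ≥ 8 gives C(16,3) = 560; x_3 ≥ 7 gives C(17,3) = 680; x_4 ≥ 9 gives C(15,3) = 455. Together 2835.
Add back pairs where two caps are both exceeded: 220 + 286 + 165 + 84 + 35 + 56 = 846.
Subtract triples: 10 + 1 + 4 + 0 = 15.
By inclusion–exclusion the count is 2024 − 2835 + 846 − 15 = 20.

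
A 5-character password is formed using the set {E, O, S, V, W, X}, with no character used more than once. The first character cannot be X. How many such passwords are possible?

The first character has 6−1 = 5 choices (anything except X).
The remaining 4 characters are filled from the other 5 symbols without repetition: 5 × 4 × 3 × 2 = 120.
Total: 5 × 120 = 600.

600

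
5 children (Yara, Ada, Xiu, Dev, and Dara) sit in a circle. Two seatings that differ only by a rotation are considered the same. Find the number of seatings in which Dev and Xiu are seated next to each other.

Glue Dev and Xiu into a block (2 internal orders). Seating 4 units around a circle gives (3)! arrangements.
So 2 × (3)! = 2 × 6 = 12.

12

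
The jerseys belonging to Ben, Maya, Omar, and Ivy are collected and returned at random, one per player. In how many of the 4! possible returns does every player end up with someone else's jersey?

9

Count assignments avoiding every fixed point. For any j of the 4 players fixed to their old jersey, the other 4−j can be arranged in (4−j)! ways.
By inclusion–exclusion this is Σ_{j=0}^{4} (−1)^j C(4,j)·(4−j)!.
Computing: 24 − 24 + 12 − 4 + 1 = 9.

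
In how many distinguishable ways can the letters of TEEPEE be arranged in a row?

30

TEEPEE has 6 letters with E appearing 4 times.
So there are 6! / (4!) = 30 distinguishable arrangements.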